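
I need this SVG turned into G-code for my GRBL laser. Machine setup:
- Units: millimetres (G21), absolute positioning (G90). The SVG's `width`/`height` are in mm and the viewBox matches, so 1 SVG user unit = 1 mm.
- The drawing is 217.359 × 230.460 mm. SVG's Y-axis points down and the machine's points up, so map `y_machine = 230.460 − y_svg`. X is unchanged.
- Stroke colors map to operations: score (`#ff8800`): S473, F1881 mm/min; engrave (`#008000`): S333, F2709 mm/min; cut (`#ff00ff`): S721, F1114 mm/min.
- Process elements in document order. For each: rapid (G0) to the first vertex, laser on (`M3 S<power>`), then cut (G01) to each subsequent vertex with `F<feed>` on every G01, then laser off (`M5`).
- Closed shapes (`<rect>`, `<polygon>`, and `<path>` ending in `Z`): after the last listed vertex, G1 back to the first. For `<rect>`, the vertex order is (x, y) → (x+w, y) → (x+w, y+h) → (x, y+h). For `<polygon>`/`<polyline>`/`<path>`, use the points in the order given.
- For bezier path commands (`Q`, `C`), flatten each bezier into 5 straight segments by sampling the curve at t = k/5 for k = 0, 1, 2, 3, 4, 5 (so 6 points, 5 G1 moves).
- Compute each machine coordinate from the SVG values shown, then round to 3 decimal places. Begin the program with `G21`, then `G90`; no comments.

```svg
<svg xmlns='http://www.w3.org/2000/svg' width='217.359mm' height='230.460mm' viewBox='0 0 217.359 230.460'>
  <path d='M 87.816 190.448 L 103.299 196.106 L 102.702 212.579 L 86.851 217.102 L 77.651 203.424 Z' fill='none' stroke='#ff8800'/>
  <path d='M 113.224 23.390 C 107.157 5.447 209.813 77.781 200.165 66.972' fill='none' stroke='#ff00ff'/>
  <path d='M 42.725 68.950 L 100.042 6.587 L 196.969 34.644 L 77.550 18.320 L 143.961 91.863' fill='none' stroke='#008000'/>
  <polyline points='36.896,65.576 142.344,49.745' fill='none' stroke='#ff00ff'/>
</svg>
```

viewBox `0 0 217.359 230.460` with mm width/height → 1 unit = 1 mm. Flip: y_m = 230.460 − y_svg.

**Shape 1** — `<path>` regular polygon, stroke `#ff8800` → score (S473, F1881). Machine vertices: (87.816,40.012) → (103.299,34.354) → (102.702,17.881) → (86.851,13.358) → (77.651,27.036) → (87.816,40.012). Closed: final G1 returns to the first vertex.

**Shape 2** — `<path>` cubic bezier, stroke `#ff00ff` → cut (S721, F1114). Control points (SVG): P0=(113.224,23.390), P1=(107.157,5.447), P2=(209.813,77.781), P3=(200.165,66.972); sampled at t=k/5. Machine vertices: (113.224,207.070) → (120.862,208.390) → (143.985,196.368) → (171.982,179.327) → (194.246,165.592) → (200.165,163.488). Open path.

**Shape 3** — `<path>` open polyline, stroke `#008000` → engrave (S333, F2709). Machine vertices: (42.725,161.510) → (100.042,223.873) → (196.969,195.816) → (77.550,212.140) → (143.961,138.597). Open path.

**Shape 4** — `<polyline>` line segment, stroke `#ff00ff` → cut (S721, F1114). Machine vertices: (36.896,164.884) → (142.344,180.715). Open path.

G21
G90
G0 X87.816 Y40.012
M3 S473
G01 X103.299 Y34.354 F1881
G01 X102.702 Y17.881 F1881
G01 X86.851 Y13.358 F1881
G01 X77.651 Y27.036 F1881
G01 X87.816 Y40.012 F1881
M5
G0 X113.224 Y207.070
M3 S721
G01 X120.862 Y208.390 F1114
G01 X143.985 Y196.368 F1114
G01 X171.982 Y179.327 F1114
G01 X194.246 Y165.592 F1114
G01 X200.165 Y163.488 F1114
M5
G0 X42.725 Y161.510
M3 S333
G01 X100.042 Y223.873 F2709
G01 X196.969 Y195.816 F2709
G01 X77.550 Y212.140 F2709
G01 X143.961 Y138.597 F2709
M5
G0 X36.896 Y164.884
M3 S721
G01 X142.344 Y180.715 F1114
M5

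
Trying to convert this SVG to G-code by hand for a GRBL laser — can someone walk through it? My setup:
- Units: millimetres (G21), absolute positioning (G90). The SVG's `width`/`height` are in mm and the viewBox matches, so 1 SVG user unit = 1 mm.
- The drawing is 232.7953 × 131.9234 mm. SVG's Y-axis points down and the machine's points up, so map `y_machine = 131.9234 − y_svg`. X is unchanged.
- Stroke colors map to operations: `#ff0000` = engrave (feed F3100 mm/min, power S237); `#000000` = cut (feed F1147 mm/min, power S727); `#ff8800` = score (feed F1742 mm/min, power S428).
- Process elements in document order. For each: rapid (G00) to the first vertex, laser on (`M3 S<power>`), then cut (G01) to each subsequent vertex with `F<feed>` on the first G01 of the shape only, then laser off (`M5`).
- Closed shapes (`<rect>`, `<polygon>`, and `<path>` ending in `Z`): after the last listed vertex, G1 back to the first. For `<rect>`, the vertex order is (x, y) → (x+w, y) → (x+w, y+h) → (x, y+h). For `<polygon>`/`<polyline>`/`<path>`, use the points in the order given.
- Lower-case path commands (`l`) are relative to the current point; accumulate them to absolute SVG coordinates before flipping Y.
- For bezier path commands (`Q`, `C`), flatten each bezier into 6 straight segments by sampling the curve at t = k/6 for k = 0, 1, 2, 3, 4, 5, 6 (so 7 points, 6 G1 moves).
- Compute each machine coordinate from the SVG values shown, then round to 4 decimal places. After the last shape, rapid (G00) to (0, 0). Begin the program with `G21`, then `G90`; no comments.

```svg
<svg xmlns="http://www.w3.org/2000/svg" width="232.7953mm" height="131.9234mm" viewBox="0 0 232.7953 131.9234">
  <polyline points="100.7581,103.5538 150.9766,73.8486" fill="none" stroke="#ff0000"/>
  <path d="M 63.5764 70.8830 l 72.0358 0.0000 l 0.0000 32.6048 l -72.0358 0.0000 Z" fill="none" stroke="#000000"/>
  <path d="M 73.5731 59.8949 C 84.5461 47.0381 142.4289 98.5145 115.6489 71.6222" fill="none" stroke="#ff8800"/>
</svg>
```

G21
G90
G00 X100.7581 Y28.3696
M3 S237
G01 X150.9766 Y58.0748 F3100
M5
G00 X63.5764 Y61.0404
M3 S727
G01 X135.6122 Y61.0404 F1147
G01 X135.6122 Y28.4356
G01 X63.5764 Y28.4356
G01 X63.5764 Y61.0404
M5
G00 X73.5731 Y72.0285
M3 S428
G01 X82.3596 Y73.7565 F1742
G01 X95.3096 Y68.7262
G01 X108.7684 Y60.9015
G01 X119.0810 Y54.2465
G01 X122.5928 Y52.7251
G01 X115.6489 Y60.3012
M5
G00 X0.0000 Y0.0000

Since the viewBox matches the mm dimensions, user units are millimetres directly. The only transform is the Y-flip y_m = 131.9234 − y_svg.

Shape 1 is a line segment drawn with `<polyline>`. Its stroke #ff0000 means engrave at S237, F3100. After flipping Y the toolpath is (100.7581,28.3696) → (150.9766,58.0748).

Shape 2 is a rectangle drawn with `<path>`. Its stroke #000000 means cut at S727, F1147. After flipping Y the toolpath is (63.5764,61.0404) → (135.6122,61.0404) → (135.6122,28.4356) → (63.5764,28.4356) → (63.5764,61.0404), returning to the start.

Shape 3 is a cubic bezier drawn with `<path>`. Its stroke #ff8800 means score at S428, F1742. After flipping Y the toolpath is (73.5731,72.0285) → (82.3596,73.7565) → (95.3096,68.7262) → (108.7684,60.9015) → (119.0810,54.2465) → (122.5928,52.7251) → (115.6489,60.3012).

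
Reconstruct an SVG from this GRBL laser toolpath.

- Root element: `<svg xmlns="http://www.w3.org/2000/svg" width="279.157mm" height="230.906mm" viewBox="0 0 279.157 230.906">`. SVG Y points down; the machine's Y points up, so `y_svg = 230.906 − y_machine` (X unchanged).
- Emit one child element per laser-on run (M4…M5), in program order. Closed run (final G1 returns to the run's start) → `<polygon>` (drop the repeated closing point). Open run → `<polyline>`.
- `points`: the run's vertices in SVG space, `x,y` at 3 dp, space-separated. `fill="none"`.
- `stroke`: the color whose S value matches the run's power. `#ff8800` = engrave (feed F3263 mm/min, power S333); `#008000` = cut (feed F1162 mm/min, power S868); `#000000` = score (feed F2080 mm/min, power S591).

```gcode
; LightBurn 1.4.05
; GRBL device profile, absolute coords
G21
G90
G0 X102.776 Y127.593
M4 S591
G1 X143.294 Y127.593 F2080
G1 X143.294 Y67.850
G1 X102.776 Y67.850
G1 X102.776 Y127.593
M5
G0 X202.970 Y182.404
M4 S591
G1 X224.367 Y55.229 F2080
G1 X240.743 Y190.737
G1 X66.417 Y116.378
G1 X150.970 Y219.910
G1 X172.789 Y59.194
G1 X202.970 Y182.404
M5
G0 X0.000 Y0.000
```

Machine Y-up, SVG Y-down with viewBox height 230.906, so y_svg = 230.906 − y_machine; X carries over. Every run uses S591, so all elements get stroke `#000000` (score).

Run 1: The run returns to its start, so emit a `<polygon>` with points (Y-flipped): 102.776,103.313 143.294,103.313 143.294,163.056 102.776,163.056.

Run 2: The run returns to its start, so emit a `<polygon>` with points (Y-flipped): 202.970,48.502 224.367,175.677 240.743,40.169 66.417,114.528 150.970,10.996 172.789,171.712.

<svg xmlns="http://www.w3.org/2000/svg" width="279.157mm" height="230.906mm" viewBox="0 0 279.157 230.906">
  <polygon points="102.776,103.313 143.294,103.313 143.294,163.056 102.776,163.056" fill="none" stroke="#000000"/>
  <polygon points="202.970,48.502 224.367,175.677 240.743,40.169 66.417,114.528 150.970,10.996 172.789,171.712" fill="none" stroke="#000000"/>
</svg>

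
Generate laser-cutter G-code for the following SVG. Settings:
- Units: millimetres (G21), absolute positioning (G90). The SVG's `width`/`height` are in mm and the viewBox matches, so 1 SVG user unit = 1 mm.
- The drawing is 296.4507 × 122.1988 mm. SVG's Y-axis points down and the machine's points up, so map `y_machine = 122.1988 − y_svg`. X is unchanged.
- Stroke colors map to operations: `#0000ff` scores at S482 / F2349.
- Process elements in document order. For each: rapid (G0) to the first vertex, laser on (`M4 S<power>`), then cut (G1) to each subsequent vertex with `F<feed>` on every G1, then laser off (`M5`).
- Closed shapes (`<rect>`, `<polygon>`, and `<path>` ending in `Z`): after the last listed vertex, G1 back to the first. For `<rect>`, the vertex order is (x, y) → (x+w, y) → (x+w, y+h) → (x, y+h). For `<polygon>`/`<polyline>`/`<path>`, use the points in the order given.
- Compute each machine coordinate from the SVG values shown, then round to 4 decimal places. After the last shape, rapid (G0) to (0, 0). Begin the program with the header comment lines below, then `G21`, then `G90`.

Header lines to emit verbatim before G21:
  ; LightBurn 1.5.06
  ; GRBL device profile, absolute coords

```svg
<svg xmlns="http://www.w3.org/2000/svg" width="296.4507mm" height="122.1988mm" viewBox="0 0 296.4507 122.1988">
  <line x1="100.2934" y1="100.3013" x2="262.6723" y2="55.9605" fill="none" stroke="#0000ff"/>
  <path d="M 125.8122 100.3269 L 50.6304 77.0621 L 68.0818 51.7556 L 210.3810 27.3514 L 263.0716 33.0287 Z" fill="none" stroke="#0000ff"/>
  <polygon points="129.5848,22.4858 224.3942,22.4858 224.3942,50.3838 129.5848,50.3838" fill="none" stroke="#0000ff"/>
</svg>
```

; LightBurn 1.5.06
; GRBL device profile, absolute coords
G21
G90
G0 X100.2934 Y21.8975
M4 S482
G1 X262.6723 Y66.2383 F2349
M5
G0 X125.8122 Y21.8719
M4 S482
G1 X50.6304 Y45.1367 F2349
G1 X68.0818 Y70.4432 F2349
G1 X210.3810 Y94.8474 F2349
G1 X263.0716 Y89.1701 F2349
G1 X125.8122 Y21.8719 F2349
M5
G0 X129.5848 Y99.7130
M4 S482
G1 X224.3942 Y99.7130 F2349
G1 X224.3942 Y71.8150 F2349
G1 X129.5848 Y71.8150 F2349
G1 X129.5848 Y99.7130 F2349
M5
G0 X0.0000 Y0.0000

Since the viewBox matches the mm dimensions, user units are millimetres directly. The only transform is the Y-flip y_m = 122.1988 − y_svg.

Shape 1 is a line segment drawn with `<line>`. Its stroke #0000ff means score at S482, F2349. After flipping Y the toolpath is (100.2934,21.8975) → (262.6723,66.2383).

Shape 2 is a closed polygon drawn with `<path>`. Its stroke #0000ff means score at S482, F2349. After flipping Y the toolpath is (125.8122,21.8719) → (50.6304,45.1367) → (68.0818,70.4432) → (210.3810,94.8474) → (263.0716,89.1701) → (125.8122,21.8719), returning to the start.

Shape 3 is a rectangle drawn with `<polygon>`. Its stroke #0000ff means score at S482, F2349. After flipping Y the toolpath is (129.5848,99.7130) → (224.3942,99.7130) → (224.3942,71.8150) → (129.5848,71.8150) → (129.5848,99.7130), returning to the start.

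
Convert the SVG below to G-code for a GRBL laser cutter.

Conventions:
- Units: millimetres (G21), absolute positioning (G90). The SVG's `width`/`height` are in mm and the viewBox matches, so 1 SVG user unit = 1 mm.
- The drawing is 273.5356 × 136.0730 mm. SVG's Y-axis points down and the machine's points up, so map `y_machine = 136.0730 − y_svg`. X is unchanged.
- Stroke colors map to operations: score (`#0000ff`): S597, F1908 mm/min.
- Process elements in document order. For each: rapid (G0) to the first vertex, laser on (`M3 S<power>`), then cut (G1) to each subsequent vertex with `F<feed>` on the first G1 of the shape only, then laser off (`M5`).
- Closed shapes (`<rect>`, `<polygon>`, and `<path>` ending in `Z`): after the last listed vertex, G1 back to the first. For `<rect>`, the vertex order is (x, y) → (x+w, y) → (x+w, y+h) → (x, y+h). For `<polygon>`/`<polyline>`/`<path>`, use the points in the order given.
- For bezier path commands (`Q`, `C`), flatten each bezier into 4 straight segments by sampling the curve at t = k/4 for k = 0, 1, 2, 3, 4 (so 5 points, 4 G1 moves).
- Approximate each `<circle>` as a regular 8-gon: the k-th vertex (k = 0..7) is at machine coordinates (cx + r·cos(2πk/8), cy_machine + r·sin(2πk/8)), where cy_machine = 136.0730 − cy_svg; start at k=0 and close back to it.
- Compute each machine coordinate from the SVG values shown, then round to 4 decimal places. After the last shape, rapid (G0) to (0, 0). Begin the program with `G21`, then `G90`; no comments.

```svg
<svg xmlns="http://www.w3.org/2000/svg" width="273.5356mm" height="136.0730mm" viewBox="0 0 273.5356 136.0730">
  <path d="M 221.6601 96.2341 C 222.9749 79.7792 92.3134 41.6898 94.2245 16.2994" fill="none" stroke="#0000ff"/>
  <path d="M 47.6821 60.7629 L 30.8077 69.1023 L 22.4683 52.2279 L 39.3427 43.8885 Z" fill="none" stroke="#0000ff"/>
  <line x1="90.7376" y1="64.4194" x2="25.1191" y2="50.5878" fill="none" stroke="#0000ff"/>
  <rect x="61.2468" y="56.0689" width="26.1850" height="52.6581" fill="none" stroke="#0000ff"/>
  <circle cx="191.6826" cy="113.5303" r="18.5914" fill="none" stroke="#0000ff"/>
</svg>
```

1 u = 1 mm; y_m = 136.0730 − y.

[1] `<path>` cubic bezier, #0000ff→score S597 F1908: (221.6601,39.8389) → (202.0342,55.7001) → (157.7187,76.4554) → (113.5150,98.8862) → (94.2245,119.7736)

[2] `<path>` regular polygon, #0000ff→score S597 F1908: (47.6821,75.3101) → (30.8077,66.9707) → (22.4683,83.8451) → (39.3427,92.1845) → (47.6821,75.3101) (closed)

[3] `<line>` line segment, #0000ff→score S597 F1908: (90.7376,71.6536) → (25.1191,85.4852)

[4] `<rect>` rectangle, #0000ff→score S597 F1908: (61.2468,80.0041) → (87.4318,80.0041) → (87.4318,27.3460) → (61.2468,27.3460) → (61.2468,80.0041) (closed)

[5] `<circle>` circle, #0000ff→score S597 F1908: (210.2740,22.5427) → (204.8287,35.6888) → (191.6826,41.1341) → (178.5365,35.6888) → (173.0912,22.5427) → (178.5365,9.3966) → (191.6826,3.9513) → (204.8287,9.3966) → (210.2740,22.5427) (closed)

G21
G90
G0 X221.6601 Y39.8389
M3 S597
G1 X202.0342 Y55.7001 F1908
G1 X157.7187 Y76.4554
G1 X113.5150 Y98.8862
G1 X94.2245 Y119.7736
M5
G0 X47.6821 Y75.3101
M3 S597
G1 X30.8077 Y66.9707 F1908
G1 X22.4683 Y83.8451
G1 X39.3427 Y92.1845
G1 X47.6821 Y75.3101
M5
G0 X90.7376 Y71.6536
M3 S597
G1 X25.1191 Y85.4852 F1908
M5
G0 X61.2468 Y80.0041
M3 S597
G1 X87.4318 Y80.0041 F1908
G1 X87.4318 Y27.3460
G1 X61.2468 Y27.3460
G1 X61.2468 Y80.0041
M5
G0 X210.2740 Y22.5427
M3 S597
G1 X204.8287 Y35.6888 F1908
G1 X191.6826 Y41.1341
G1 X178.5365 Y35.6888
G1 X173.0912 Y22.5427
G1 X178.5365 Y9.3966
G1 X191.6826 Y3.9513
G1 X204.8287 Y9.3966
G1 X210.2740 Y22.5427
M5
G0 X0.0000 Y0.0000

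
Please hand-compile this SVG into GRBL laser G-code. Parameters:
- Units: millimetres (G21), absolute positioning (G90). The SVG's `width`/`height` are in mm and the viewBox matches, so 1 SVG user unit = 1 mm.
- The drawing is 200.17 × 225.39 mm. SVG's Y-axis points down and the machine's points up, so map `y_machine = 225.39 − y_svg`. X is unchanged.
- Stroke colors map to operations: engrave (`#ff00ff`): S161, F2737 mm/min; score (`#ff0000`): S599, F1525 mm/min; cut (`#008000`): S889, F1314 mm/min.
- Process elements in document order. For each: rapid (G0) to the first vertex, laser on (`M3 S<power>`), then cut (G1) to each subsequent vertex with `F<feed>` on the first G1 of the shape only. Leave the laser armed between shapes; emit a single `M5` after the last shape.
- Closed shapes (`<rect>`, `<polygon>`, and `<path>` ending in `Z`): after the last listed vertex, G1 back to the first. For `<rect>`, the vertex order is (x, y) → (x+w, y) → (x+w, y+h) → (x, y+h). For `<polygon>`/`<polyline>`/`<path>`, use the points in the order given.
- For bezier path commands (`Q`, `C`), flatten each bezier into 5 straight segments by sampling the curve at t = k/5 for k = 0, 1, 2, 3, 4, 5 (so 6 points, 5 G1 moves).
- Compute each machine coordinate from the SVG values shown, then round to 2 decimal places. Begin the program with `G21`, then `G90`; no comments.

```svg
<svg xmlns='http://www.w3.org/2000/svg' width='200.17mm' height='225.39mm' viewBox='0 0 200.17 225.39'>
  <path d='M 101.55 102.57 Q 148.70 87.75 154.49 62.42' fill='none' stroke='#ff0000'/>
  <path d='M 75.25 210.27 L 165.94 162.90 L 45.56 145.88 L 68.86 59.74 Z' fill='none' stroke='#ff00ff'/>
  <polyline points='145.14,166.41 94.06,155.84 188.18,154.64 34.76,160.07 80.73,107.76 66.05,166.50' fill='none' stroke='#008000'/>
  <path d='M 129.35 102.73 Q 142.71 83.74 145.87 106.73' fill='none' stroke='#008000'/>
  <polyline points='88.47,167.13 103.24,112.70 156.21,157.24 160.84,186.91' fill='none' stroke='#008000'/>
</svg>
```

G21
G90
G0 X101.55 Y122.82
M3 S599
G1 X118.76 Y129.17 F1525
G1 X132.65 Y136.36
G1 X143.24 Y144.39
G1 X150.52 Y153.26
G1 X154.49 Y162.97
G0 X75.25 Y15.12
M3 S161
G1 X165.94 Y62.49 F2737
G1 X45.56 Y79.51
G1 X68.86 Y165.65
G1 X75.25 Y15.12
G0 X145.14 Y58.98
M3 S889
G1 X94.06 Y69.55 F1314
G1 X188.18 Y70.75
G1 X34.76 Y65.32
G1 X80.73 Y117.63
G1 X66.05 Y58.89
G0 X129.35 Y122.66
M3 S889
G1 X134.29 Y128.58 F1314
G1 X138.41 Y131.14
G1 X141.71 Y130.34
G1 X144.20 Y126.18
G1 X145.87 Y118.66
G0 X88.47 Y58.26
M3 S889
G1 X103.24 Y112.69 F1314
G1 X156.21 Y68.15
G1 X160.84 Y38.48
M5

1 u = 1 mm; y_m = 225.39 − y.

[1] `<path>` quadratic bezier, #ff0000→score S599 F1525: (101.55,122.82) → (118.76,129.17) → (132.65,136.36) → (143.24,144.39) → (150.52,153.26) → (154.49,162.97)

[2] `<path>` closed polygon, #ff00ff→engrave S161 F2737: (75.25,15.12) → (165.94,62.49) → (45.56,79.51) → (68.86,165.65) → (75.25,15.12) (closed)

[3] `<polyline>` open polyline, #008000→cut S889 F1314: (145.14,58.98) → (94.06,69.55) → (188.18,70.75) → (34.76,65.32) → (80.73,117.63) → (66.05,58.89)

[4] `<path>` quadratic bezier, #008000→cut S889 F1314: (129.35,122.66) → (134.29,128.58) → (138.41,131.14) → (141.71,130.34) → (144.20,126.18) → (145.87,118.66)

[5] `<polyline>` open polyline, #008000→cut S889 F1314: (88.47,58.26) → (103.24,112.69) → (156.21,68.15) → (160.84,38.48)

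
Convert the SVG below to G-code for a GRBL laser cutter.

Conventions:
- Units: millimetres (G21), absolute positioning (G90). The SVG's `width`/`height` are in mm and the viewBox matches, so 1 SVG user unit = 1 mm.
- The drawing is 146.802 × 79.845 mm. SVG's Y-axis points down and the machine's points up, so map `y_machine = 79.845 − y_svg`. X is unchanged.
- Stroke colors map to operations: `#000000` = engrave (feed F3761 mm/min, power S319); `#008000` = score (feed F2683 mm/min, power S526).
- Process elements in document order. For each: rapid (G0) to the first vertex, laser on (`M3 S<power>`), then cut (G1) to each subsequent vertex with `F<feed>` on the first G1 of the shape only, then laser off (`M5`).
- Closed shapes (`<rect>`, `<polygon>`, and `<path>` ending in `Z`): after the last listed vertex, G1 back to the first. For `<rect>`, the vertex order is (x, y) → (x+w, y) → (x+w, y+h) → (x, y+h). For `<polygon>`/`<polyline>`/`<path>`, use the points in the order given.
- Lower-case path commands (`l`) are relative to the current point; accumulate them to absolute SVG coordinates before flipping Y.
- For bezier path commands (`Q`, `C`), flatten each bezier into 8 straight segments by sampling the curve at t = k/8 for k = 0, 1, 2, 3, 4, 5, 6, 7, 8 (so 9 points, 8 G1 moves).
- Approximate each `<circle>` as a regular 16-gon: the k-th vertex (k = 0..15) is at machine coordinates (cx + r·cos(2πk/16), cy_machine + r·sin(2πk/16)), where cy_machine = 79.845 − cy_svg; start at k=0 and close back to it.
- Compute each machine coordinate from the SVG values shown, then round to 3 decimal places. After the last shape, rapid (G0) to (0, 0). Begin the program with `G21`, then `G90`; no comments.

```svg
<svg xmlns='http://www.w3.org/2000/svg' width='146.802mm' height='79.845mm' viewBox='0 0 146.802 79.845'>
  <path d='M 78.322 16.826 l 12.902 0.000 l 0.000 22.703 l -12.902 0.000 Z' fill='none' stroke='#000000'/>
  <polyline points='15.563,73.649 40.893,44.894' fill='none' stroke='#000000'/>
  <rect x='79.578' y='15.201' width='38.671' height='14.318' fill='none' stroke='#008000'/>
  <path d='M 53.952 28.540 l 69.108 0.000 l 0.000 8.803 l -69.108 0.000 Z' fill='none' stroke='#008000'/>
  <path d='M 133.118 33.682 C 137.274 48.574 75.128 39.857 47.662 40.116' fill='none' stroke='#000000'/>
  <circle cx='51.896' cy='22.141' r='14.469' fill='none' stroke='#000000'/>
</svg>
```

G21
G90
G0 X78.322 Y63.019
M3 S319
G1 X91.224 Y63.019 F3761
G1 X91.224 Y40.316
G1 X78.322 Y40.316
G1 X78.322 Y63.019
M5
G0 X15.563 Y6.196
M3 S319
G1 X40.893 Y34.951 F3761
M5
G0 X79.578 Y64.644
M3 S526
G1 X118.249 Y64.644 F2683
G1 X118.249 Y50.326
G1 X79.578 Y50.326
G1 X79.578 Y64.644
M5
G0 X53.952 Y51.305
M3 S526
G1 X123.060 Y51.305 F2683
G1 X123.060 Y42.502
G1 X53.952 Y42.502
G1 X53.952 Y51.305
M5
G0 X133.118 Y46.163
M3 S319
G1 X131.766 Y41.622 F3761
G1 X125.381 Y38.912
G1 X115.148 Y37.651
G1 X102.248 Y37.459
G1 X87.867 Y37.952
G1 X73.186 Y38.749
G1 X59.390 Y39.469
G1 X47.662 Y39.729
M5
G0 X66.365 Y57.704
M3 S319
G1 X65.264 Y63.241 F3761
G1 X62.127 Y67.935
G1 X57.433 Y71.072
G1 X51.896 Y72.173
G1 X46.359 Y71.072
G1 X41.665 Y67.935
G1 X38.528 Y63.241
G1 X37.427 Y57.704
G1 X38.528 Y52.167
G1 X41.665 Y47.473
G1 X46.359 Y44.336
G1 X51.896 Y43.235
G1 X57.433 Y44.336
G1 X62.127 Y47.473
G1 X65.264 Y52.167
G1 X66.365 Y57.704
M5
G0 X0.000 Y0.000

viewBox `0 0 146.802 79.845` with mm width/height → 1 unit = 1 mm. Flip: y_m = 79.845 − y_svg.

**Shape 1** — `<path>` rectangle, stroke `#000000` → engrave (S319, F3761). Machine vertices: (78.322,63.019) → (91.224,63.019) → (91.224,40.316) → (78.322,40.316) → (78.322,63.019). Closed: final G1 returns to the first vertex.

**Shape 2** — `<polyline>` line segment, stroke `#000000` → engrave (S319, F3761). Machine vertices: (15.563,6.196) → (40.893,34.951). Open path.

**Shape 3** — `<rect>` rectangle, stroke `#008000` → score (S526, F2683). Machine vertices: (79.578,64.644) → (118.249,64.644) → (118.249,50.326) → (79.578,50.326) → (79.578,64.644). Closed: final G1 returns to the first vertex.

**Shape 4** — `<path>` rectangle, stroke `#008000` → score (S526, F2683). Machine vertices: (53.952,51.305) → (123.060,51.305) → (123.060,42.502) → (53.952,42.502) → (53.952,51.305). Closed: final G1 returns to the first vertex.

**Shape 5** — `<path>` cubic bezier, stroke `#000000` → engrave (S319, F3761). Control points (SVG): P0=(133.118,33.682), P1=(137.274,48.574), P2=(75.128,39.857), P3=(47.662,40.116); sampled at t=k/8. Machine vertices: (133.118,46.163) → (131.766,41.622) → (125.381,38.912) → (115.148,37.651) → (102.248,37.459) → (87.867,37.952) → (73.186,38.749) → (59.390,39.469) → (47.662,39.729). Open path.

**Shape 6** — `<circle>` circle, stroke `#000000` → engrave (S319, F3761). Machine vertices: (66.365,57.704) → (65.264,63.241) → (62.127,67.935) → (57.433,71.072) → (51.896,72.173) → (46.359,71.072) → (41.665,67.935) → (38.528,63.241) → (37.427,57.704) → (38.528,52.167) → (41.665,47.473) → (46.359,44.336) → (51.896,43.235) → (57.433,44.336) → (62.127,47.473) → (65.264,52.167) → (66.365,57.704). Closed: final G1 returns to the first vertex.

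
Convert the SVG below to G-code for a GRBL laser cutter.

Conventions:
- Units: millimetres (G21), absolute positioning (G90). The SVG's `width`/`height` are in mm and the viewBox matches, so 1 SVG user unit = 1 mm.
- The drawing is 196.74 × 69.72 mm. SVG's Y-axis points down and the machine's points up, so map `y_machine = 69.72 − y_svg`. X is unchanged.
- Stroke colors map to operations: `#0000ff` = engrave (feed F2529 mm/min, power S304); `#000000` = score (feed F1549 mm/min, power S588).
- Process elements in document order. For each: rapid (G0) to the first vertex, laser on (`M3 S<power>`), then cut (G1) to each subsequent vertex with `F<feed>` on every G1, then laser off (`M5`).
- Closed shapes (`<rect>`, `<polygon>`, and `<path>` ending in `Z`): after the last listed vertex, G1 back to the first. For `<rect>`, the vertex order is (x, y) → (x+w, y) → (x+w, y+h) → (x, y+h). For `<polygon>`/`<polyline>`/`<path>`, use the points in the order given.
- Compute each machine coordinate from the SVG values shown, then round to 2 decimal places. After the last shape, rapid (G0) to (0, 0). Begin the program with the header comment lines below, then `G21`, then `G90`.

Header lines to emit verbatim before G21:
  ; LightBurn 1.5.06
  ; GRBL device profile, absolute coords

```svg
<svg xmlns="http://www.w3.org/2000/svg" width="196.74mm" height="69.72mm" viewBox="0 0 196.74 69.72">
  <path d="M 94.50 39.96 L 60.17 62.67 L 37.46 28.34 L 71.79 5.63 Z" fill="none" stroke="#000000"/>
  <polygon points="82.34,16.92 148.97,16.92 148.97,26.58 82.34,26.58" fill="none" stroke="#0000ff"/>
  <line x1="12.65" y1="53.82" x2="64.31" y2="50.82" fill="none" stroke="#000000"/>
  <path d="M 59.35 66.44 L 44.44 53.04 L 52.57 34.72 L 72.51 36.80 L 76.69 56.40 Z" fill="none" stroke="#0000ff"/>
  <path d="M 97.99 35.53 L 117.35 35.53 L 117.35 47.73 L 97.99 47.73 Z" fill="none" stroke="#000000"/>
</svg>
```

1 u = 1 mm; y_m = 69.72 − y.

[1] `<path>` regular polygon, #000000→score S588 F1549: (94.50,29.76) → (60.17,7.05) → (37.46,41.38) → (71.79,64.09) → (94.50,29.76) (closed)

[2] `<polygon>` rectangle, #0000ff→engrave S304 F2529: (82.34,52.80) → (148.97,52.80) → (148.97,43.14) → (82.34,43.14) → (82.34,52.80) (closed)

[3] `<line>` line segment, #000000→score S588 F1549: (12.65,15.90) → (64.31,18.90)

[4] `<path>` regular polygon, #0000ff→engrave S304 F2529: (59.35,3.28) → (44.44,16.68) → (52.57,35.00) → (72.51,32.92) → (76.69,13.32) → (59.35,3.28) (closed)

[5] `<path>` rectangle, #000000→score S588 F1549: (97.99,34.19) → (117.35,34.19) → (117.35,21.99) → (97.99,21.99) → (97.99,34.19) (closed)

; LightBurn 1.5.06
; GRBL device profile, absolute coords
G21
G90
G0 X94.50 Y29.76
M3 S588
G1 X60.17 Y7.05 F1549
G1 X37.46 Y41.38 F1549
G1 X71.79 Y64.09 F1549
G1 X94.50 Y29.76 F1549
M5
G0 X82.34 Y52.80
M3 S304
G1 X148.97 Y52.80 F2529
G1 X148.97 Y43.14 F2529
G1 X82.34 Y43.14 F2529
G1 X82.34 Y52.80 F2529
M5
G0 X12.65 Y15.90
M3 S588
G1 X64.31 Y18.90 F1549
M5
G0 X59.35 Y3.28
M3 S304
G1 X44.44 Y16.68 F2529
G1 X52.57 Y35.00 F2529
G1 X72.51 Y32.92 F2529
G1 X76.69 Y13.32 F2529
G1 X59.35 Y3.28 F2529
M5
G0 X97.99 Y34.19
M3 S588
G1 X117.35 Y34.19 F1549
G1 X117.35 Y21.99 F1549
G1 X97.99 Y21.99 F1549
G1 X97.99 Y34.19 F1549
M5
G0 X0.00 Y0.00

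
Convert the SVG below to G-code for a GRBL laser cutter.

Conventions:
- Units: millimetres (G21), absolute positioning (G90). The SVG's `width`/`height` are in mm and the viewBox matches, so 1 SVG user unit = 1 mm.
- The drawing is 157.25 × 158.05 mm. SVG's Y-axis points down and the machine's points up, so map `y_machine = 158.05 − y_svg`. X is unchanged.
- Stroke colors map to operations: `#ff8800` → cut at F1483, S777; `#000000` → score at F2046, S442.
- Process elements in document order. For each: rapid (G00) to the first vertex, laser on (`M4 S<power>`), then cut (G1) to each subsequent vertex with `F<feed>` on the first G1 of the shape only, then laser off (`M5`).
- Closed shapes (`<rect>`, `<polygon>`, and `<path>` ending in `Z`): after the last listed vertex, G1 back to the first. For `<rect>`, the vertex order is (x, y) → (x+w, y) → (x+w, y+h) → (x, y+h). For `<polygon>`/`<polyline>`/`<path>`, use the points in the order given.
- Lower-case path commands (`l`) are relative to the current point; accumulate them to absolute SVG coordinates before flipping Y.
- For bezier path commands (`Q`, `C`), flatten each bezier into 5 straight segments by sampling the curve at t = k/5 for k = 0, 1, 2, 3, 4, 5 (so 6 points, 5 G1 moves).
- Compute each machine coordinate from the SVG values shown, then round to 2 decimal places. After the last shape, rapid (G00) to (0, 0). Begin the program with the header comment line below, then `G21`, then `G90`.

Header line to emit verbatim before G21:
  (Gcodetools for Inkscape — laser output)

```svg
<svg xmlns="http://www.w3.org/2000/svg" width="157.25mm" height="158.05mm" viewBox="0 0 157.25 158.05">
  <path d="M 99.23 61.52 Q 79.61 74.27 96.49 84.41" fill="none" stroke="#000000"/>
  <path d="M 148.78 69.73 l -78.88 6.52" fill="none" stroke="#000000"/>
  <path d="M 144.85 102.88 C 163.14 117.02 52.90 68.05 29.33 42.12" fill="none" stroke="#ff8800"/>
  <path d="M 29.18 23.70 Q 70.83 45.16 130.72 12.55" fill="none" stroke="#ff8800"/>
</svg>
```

(Gcodetools for Inkscape — laser output)
G21
G90
G00 X99.23 Y96.53
M4 S442
G1 X92.84 Y91.53 F2046
G1 X89.37 Y86.75
G1 X88.83 Y82.17
G1 X91.20 Y77.80
G1 X96.49 Y73.64
M5
G00 X148.78 Y88.32
M4 S442
G1 X69.90 Y81.80 F2046
M5
G00 X144.85 Y55.17
M4 S777
G1 X142.12 Y53.57 F1483
G1 X118.88 Y62.98
G1 X85.44 Y79.27
G1 X52.15 Y98.30
G1 X29.33 Y115.93
M5
G00 X29.18 Y134.35
M4 S777
G1 X46.57 Y127.93 F1483
G1 X65.42 Y125.83
G1 X85.73 Y128.06
G1 X107.49 Y134.62
G1 X130.72 Y145.50
M5
G00 X0.00 Y0.00

viewBox `0 0 157.25 158.05` with mm width/height → 1 unit = 1 mm. Flip: y_m = 158.05 − y_svg.

**Shape 1** — `<path>` quadratic bezier, stroke `#000000` → score (S442, F2046). Control points (SVG): P0=(99.23,61.52), P1=(79.61,74.27), P2=(96.49,84.41); sampled at t=k/5. Machine vertices: (99.23,96.53) → (92.84,91.53) → (89.37,86.75) → (88.83,82.17) → (91.20,77.80) → (96.49,73.64). Open path.

**Shape 2** — `<path>` line segment, stroke `#000000` → score (S442, F2046). Machine vertices: (148.78,88.32) → (69.90,81.80). Open path.

**Shape 3** — `<path>` cubic bezier, stroke `#ff8800` → cut (S777, F1483). Control points (SVG): P0=(144.85,102.88), P1=(163.14,117.02), P2=(52.90,68.05), P3=(29.33,42.12); sampled at t=k/5. Machine vertices: (144.85,55.17) → (142.12,53.57) → (118.88,62.98) → (85.44,79.27) → (52.15,98.30) → (29.33,115.93). Open path.

**Shape 4** — `<path>` quadratic bezier, stroke `#ff8800` → cut (S777, F1483). Control points (SVG): P0=(29.18,23.70), P1=(70.83,45.16), P2=(130.72,12.55); sampled at t=k/5. Machine vertices: (29.18,134.35) → (46.57,127.93) → (65.42,125.83) → (85.73,128.06) → (107.49,134.62) → (130.72,145.50). Open path.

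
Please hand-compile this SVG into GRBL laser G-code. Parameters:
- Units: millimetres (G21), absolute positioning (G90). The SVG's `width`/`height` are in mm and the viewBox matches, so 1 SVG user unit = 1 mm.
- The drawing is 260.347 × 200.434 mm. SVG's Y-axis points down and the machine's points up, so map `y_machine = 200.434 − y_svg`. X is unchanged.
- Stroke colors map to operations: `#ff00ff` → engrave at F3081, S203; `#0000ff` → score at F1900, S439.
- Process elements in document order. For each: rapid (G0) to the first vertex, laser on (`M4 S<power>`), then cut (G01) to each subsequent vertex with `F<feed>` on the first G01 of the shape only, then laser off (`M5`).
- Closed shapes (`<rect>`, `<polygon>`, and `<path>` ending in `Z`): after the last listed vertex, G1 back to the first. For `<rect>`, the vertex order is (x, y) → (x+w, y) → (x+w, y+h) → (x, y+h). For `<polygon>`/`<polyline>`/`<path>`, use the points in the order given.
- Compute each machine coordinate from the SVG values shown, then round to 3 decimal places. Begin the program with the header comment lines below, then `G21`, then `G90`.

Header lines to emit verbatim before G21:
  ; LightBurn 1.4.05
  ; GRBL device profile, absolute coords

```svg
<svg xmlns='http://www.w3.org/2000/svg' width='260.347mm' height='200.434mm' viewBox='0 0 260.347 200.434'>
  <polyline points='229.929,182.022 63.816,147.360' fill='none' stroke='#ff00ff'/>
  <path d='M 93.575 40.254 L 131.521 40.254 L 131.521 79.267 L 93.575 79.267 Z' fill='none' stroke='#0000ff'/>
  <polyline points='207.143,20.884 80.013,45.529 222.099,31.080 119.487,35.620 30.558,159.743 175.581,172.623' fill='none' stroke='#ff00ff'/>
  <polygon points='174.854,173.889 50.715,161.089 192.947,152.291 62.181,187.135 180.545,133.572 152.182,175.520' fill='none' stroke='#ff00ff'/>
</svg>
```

; LightBurn 1.4.05
; GRBL device profile, absolute coords
G21
G90
G0 X229.929 Y18.412
M4 S203
G01 X63.816 Y53.074 F3081
M5
G0 X93.575 Y160.180
M4 S439
G01 X131.521 Y160.180 F1900
G01 X131.521 Y121.167
G01 X93.575 Y121.167
G01 X93.575 Y160.180
M5
G0 X207.143 Y179.550
M4 S203
G01 X80.013 Y154.905 F3081
G01 X222.099 Y169.354
G01 X119.487 Y164.814
G01 X30.558 Y40.691
G01 X175.581 Y27.811
M5
G0 X174.854 Y26.545
M4 S203
G01 X50.715 Y39.345 F3081
G01 X192.947 Y48.143
G01 X62.181 Y13.299
G01 X180.545 Y66.862
G01 X152.182 Y24.914
G01 X174.854 Y26.545
M5

1 u = 1 mm; y_m = 200.434 − y.

[1] `<polyline>` line segment, #ff00ff→engrave S203 F3081: (229.929,18.412) → (63.816,53.074)

[2] `<path>` rectangle, #0000ff→score S439 F1900: (93.575,160.180) → (131.521,160.180) → (131.521,121.167) → (93.575,121.167) → (93.575,160.180) (closed)

[3] `<polyline>` open polyline, #ff00ff→engrave S203 F3081: (207.143,179.550) → (80.013,154.905) → (222.099,169.354) → (119.487,164.814) → (30.558,40.691) → (175.581,27.811)

[4] `<polygon>` closed polygon, #ff00ff→engrave S203 F3081: (174.854,26.545) → (50.715,39.345) → (192.947,48.143) → (62.181,13.299) → (180.545,66.862) → (152.182,24.914) → (174.854,26.545) (closed)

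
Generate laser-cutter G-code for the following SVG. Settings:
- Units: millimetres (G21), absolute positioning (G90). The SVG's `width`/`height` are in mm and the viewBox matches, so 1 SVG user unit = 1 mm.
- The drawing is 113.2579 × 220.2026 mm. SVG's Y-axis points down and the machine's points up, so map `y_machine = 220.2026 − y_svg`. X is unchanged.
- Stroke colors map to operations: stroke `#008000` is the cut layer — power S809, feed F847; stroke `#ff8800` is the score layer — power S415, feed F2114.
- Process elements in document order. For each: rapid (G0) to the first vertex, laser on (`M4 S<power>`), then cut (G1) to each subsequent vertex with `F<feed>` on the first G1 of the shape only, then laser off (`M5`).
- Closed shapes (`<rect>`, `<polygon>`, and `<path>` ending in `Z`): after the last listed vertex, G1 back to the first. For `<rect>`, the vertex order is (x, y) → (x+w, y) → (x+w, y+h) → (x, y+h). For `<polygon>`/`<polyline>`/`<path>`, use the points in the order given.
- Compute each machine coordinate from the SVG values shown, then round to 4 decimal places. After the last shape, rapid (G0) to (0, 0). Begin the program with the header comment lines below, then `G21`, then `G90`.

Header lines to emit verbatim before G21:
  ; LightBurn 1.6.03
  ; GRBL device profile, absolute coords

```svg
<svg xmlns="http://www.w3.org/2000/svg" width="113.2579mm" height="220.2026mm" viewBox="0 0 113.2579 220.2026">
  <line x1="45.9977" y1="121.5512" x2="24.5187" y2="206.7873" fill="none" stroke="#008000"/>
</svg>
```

1 u = 1 mm; y_m = 220.2026 − y.

[1] `<line>` line segment, #008000→cut S809 F847: (45.9977,98.6514) → (24.5187,13.4153)

; LightBurn 1.6.03
; GRBL device profile, absolute coords
G21
G90
G0 X45.9977 Y98.6514
M4 S809
G1 X24.5187 Y13.4153 F847
M5
G0 X0.0000 Y0.0000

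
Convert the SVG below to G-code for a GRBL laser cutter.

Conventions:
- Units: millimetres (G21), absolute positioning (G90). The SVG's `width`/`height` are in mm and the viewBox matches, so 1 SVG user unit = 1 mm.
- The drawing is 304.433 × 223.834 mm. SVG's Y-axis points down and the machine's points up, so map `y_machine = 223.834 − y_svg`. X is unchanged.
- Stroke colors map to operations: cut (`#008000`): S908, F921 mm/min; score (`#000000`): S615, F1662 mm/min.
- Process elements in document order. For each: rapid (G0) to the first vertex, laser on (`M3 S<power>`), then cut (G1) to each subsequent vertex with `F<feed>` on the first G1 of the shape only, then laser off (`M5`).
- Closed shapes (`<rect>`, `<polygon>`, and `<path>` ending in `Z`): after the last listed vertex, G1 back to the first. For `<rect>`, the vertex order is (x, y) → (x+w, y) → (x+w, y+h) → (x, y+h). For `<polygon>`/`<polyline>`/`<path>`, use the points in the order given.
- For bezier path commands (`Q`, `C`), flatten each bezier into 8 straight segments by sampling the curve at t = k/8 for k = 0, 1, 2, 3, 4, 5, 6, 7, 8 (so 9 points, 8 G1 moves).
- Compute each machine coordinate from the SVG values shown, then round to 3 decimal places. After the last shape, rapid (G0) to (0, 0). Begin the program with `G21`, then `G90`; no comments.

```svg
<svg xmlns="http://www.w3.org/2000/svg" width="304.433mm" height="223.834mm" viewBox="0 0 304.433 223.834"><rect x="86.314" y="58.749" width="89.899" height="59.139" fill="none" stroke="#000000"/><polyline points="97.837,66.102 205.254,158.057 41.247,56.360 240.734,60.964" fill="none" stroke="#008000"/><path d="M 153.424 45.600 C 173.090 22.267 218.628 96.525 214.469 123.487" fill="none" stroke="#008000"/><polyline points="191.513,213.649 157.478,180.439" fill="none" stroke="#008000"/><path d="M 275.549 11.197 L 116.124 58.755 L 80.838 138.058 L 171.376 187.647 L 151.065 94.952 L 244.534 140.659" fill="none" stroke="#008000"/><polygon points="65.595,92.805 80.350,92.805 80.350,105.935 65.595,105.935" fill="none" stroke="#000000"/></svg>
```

Since the viewBox matches the mm dimensions, user units are millimetres directly. The only transform is the Y-flip y_m = 223.834 − y_svg.

Shape 1 is a rectangle drawn with `<rect>`. Its stroke #000000 means score at S615, F1662. After flipping Y the toolpath is (86.314,165.085) → (176.213,165.085) → (176.213,105.946) → (86.314,105.946) → (86.314,165.085), returning to the start.

Shape 2 is a open polyline drawn with `<polyline>`. Its stroke #008000 means cut at S908, F921. After flipping Y the toolpath is (97.837,157.732) → (205.254,65.777) → (41.247,167.474) → (240.734,162.870).

Shape 3 is a cubic bezier drawn with `<path>`. Its stroke #008000 means cut at S908, F921. After flipping Y the toolpath is (153.424,178.234) → (161.864,182.692) → (171.844,179.699) → (182.478,170.953) → (192.881,158.151) → (202.167,142.992) → (209.451,127.173) → (213.847,112.392) → (214.469,100.347).

Shape 4 is a line segment drawn with `<polyline>`. Its stroke #008000 means cut at S908, F921. After flipping Y the toolpath is (191.513,10.185) → (157.478,43.395).

Shape 5 is a open polyline drawn with `<path>`. Its stroke #008000 means cut at S908, F921. After flipping Y the toolpath is (275.549,212.637) → (116.124,165.079) → (80.838,85.776) → (171.376,36.187) → (151.065,128.882) → (244.534,83.175).

Shape 6 is a rectangle drawn with `<polygon>`. Its stroke #000000 means score at S615, F1662. After flipping Y the toolpath is (65.595,131.029) → (80.350,131.029) → (80.350,117.899) → (65.595,117.899) → (65.595,131.029), returning to the start.

G21
G90
G0 X86.314 Y165.085
M3 S615
G1 X176.213 Y165.085 F1662
G1 X176.213 Y105.946
G1 X86.314 Y105.946
G1 X86.314 Y165.085
M5
G0 X97.837 Y157.732
M3 S908
G1 X205.254 Y65.777 F921
G1 X41.247 Y167.474
G1 X240.734 Y162.870
M5
G0 X153.424 Y178.234
M3 S908
G1 X161.864 Y182.692 F921
G1 X171.844 Y179.699
G1 X182.478 Y170.953
G1 X192.881 Y158.151
G1 X202.167 Y142.992
G1 X209.451 Y127.173
G1 X213.847 Y112.392
G1 X214.469 Y100.347
M5
G0 X191.513 Y10.185
M3 S908
G1 X157.478 Y43.395 F921
M5
G0 X275.549 Y212.637
M3 S908
G1 X116.124 Y165.079 F921
G1 X80.838 Y85.776
G1 X171.376 Y36.187
G1 X151.065 Y128.882
G1 X244.534 Y83.175
M5
G0 X65.595 Y131.029
M3 S615
G1 X80.350 Y131.029 F1662
G1 X80.350 Y117.899
G1 X65.595 Y117.899
G1 X65.595 Y131.029
M5
G0 X0.000 Y0.000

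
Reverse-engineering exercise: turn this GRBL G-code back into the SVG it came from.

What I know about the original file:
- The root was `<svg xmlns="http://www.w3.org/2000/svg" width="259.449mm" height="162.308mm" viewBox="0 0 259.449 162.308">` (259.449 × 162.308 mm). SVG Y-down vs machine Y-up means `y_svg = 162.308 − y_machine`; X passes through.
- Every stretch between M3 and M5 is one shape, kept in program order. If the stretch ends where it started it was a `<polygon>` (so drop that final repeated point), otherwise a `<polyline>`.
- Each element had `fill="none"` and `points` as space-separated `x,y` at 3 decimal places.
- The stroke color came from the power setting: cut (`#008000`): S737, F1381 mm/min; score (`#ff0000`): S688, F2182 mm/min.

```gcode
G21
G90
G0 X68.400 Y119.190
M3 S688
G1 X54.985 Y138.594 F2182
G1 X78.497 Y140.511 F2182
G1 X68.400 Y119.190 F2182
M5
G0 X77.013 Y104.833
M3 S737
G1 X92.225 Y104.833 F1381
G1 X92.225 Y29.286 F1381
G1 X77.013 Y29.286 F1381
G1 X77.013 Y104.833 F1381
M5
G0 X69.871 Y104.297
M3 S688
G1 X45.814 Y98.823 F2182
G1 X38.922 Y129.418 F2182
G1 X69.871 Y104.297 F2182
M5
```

<svg xmlns="http://www.w3.org/2000/svg" width="259.449mm" height="162.308mm" viewBox="0 0 259.449 162.308">
  <polygon points="68.400,43.118 54.985,23.714 78.497,21.797" fill="none" stroke="#ff0000"/>
  <polygon points="77.013,57.475 92.225,57.475 92.225,133.022 77.013,133.022" fill="none" stroke="#008000"/>
  <polygon points="69.871,58.011 45.814,63.485 38.922,32.890" fill="none" stroke="#ff0000"/>
</svg>

y_svg = 162.308 − y_m.

[1] S688→`#ff0000` (score); closed run; points: 68.400,43.118 54.985,23.714 78.497,21.797

[2] S737→`#008000` (cut); closed run; points: 77.013,57.475 92.225,57.475 92.225,133.022 77.013,133.022

[3] S688→`#ff0000` (score); closed run; points: 69.871,58.011 45.814,63.485 38.922,32.890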